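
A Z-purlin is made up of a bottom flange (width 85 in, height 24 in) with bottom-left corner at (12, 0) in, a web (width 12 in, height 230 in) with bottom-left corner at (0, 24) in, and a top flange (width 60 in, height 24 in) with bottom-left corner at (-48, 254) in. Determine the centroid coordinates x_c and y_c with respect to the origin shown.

x_c = 16.32 in, y_c = 126.79 in

Part | A | x̄ᵢ | ȳᵢ | A·x̄ᵢ | A·ȳᵢ
bottom flange | 2040.00 | 54.50 | 12.00 | 111180.00 | 24480.00
web | 2760.00 | 6.00 | 139.00 | 16560.00 | 383640.00
top flange | 1440.00 | -18.00 | 266.00 | -25920.00 | 383040.00
Σ | 6240.00 |  |  | 101820.00 | 791160.00
x_c = 101820.00 / 6240.00 = 16.32 in
y_c = 791160.00 / 6240.00 = 126.79 in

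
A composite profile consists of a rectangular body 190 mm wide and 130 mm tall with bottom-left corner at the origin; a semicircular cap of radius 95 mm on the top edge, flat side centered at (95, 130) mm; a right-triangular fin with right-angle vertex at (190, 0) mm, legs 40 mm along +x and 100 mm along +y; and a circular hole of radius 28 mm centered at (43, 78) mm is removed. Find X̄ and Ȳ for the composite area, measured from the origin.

X̄ = 103.97 mm, Ȳ = 101.39 mm

rectangular body: A = 190 × 130 = 24700.00, centroid at (95.00, 65.00).
semicircular top: A = ½π·95² = 14176.44, centroid at (95.00, 170.32).
triangular fin: A = ½·40·100 = 2000.00, centroid at (203.33, 33.33).
hole: A = −π·28² = -2463.01, centroid at (43.00, 78.00).
ΣA = 38413.43 mm²
ΣAX̄ = (24700.00)(95.00) + (14176.44)(95.00) + (2000.00)(203.33) + (-2463.01)(43.00) = 3994018.80 mm³
ΣAȲ = (24700.00)(65.00) + (14176.44)(170.32) + (2000.00)(33.33) + (-2463.01)(78.00) = 3894572.12 mm³
X̄ = 3994018.80 / 38413.43 = 103.97 mm
Ȳ = 3894572.12 / 38413.43 = 101.39 mm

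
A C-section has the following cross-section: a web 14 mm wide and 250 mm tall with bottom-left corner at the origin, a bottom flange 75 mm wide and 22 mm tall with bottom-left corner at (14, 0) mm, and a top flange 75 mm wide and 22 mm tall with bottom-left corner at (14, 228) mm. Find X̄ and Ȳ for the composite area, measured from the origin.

Part | A | x̄ᵢ | ȳᵢ | A·x̄ᵢ | A·ȳᵢ
web | 3500.00 | 7.00 | 125.00 | 24500.00 | 437500.00
bottom flange | 1650.00 | 51.50 | 11.00 | 84975.00 | 18150.00
top flange | 1650.00 | 51.50 | 239.00 | 84975.00 | 394350.00
Σ | 6800.00 |  |  | 194450.00 | 850000.00
X̄ = 194450.00 / 6800.00 = 28.60 mm
Ȳ = 850000.00 / 6800.00 = 125.00 mm

X̄ = 28.60 mm, Ȳ = 125.00 mm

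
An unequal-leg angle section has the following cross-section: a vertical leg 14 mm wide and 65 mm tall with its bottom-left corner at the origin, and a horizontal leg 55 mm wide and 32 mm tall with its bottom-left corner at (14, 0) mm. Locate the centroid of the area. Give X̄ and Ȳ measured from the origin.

X̄ = 29.74 mm, Ȳ = 21.62 mm

vertical leg: A = 14 × 65 = 910.00, centroid at (7.00, 32.50).
horizontal leg: A = 55 × 32 = 1760.00, centroid at (41.50, 16.00).
ΣA = 2670.00 mm², ΣAX̄ = 79410.00 mm³, ΣAȲ = 57735.00 mm³.
X̄ = 79410.00/2670.00 = 29.74 mm; Ȳ = 57735.00/2670.00 = 21.62 mm.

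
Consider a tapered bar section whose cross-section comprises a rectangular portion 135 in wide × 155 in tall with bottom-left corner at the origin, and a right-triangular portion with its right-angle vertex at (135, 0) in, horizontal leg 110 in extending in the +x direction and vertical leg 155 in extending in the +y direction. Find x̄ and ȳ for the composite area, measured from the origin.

rectangular portion: A = 135 × 155 = 20925.00, centroid at (67.50, 77.50).
triangular portion: A = ½·110·155 = 8525.00, centroid at (171.67, 51.67).
ΣA = 29450.00 in²
ΣAx̄ = (20925.00)(67.50) + (8525.00)(171.67) = 2875895.83 in³
ΣAȳ = (20925.00)(77.50) + (8525.00)(51.67) = 2062145.83 in³
x̄ = 2875895.83 / 29450.00 = 97.65 in
ȳ = 2062145.83 / 29450.00 = 70.02 in

x̄ = 97.65 in, ȳ = 70.02 in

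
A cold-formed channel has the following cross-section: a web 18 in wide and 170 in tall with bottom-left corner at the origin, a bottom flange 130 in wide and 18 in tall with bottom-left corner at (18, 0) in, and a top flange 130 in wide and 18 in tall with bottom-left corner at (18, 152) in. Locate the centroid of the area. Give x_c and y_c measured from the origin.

x_c = 53.74 in, y_c = 85.00 in

Part | A | x̄ᵢ | ȳᵢ | A·x̄ᵢ | A·ȳᵢ
web | 3060.00 | 9.00 | 85.00 | 27540.00 | 260100.00
bottom flange | 2340.00 | 83.00 | 9.00 | 194220.00 | 21060.00
top flange | 2340.00 | 83.00 | 161.00 | 194220.00 | 376740.00
Σ | 7740.00 |  |  | 415980.00 | 657900.00
x_c = 415980.00 / 7740.00 = 53.74 in
y_c = 657900.00 / 7740.00 = 85.00 in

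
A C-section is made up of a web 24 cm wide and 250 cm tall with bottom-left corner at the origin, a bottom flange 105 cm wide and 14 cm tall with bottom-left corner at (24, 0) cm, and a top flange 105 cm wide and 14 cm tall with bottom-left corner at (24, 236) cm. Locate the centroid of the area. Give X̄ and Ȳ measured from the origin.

X̄ = 33.21 cm, Ȳ = 125.00 cm

web: A = 24 × 250 = 6000.00, centroid at (12.00, 125.00).
bottom flange: A = 105 × 14 = 1470.00, centroid at (76.50, 7.00).
top flange: A = 105 × 14 = 1470.00, centroid at (76.50, 243.00).
ΣA = 8940.00 cm², ΣAX̄ = 296910.00 cm³, ΣAȲ = 1117500.00 cm³.
X̄ = 296910.00/8940.00 = 33.21 cm; Ȳ = 1117500.00/8940.00 = 125.00 cm.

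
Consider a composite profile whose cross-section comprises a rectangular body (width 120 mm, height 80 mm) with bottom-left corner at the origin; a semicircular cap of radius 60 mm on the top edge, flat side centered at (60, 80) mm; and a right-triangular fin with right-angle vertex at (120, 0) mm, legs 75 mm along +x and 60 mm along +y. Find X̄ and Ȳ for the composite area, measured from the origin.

rectangular body: A = 120 × 80 = 9600.00, centroid at (60.00, 40.00).
semicircular top: A = ½π·60² = 5654.87, centroid at (60.00, 105.46).
triangular fin: A = ½·75·60 = 2250.00, centroid at (145.00, 20.00).
ΣA = 17504.87 mm²
ΣAX̄ = (9600.00)(60.00) + (5654.87)(60.00) + (2250.00)(145.00) = 1241542.01 mm³
ΣAȲ = (9600.00)(40.00) + (5654.87)(105.46) + (2250.00)(20.00) = 1025389.34 mm³
X̄ = 1241542.01 / 17504.87 = 70.93 mm
Ȳ = 1025389.34 / 17504.87 = 58.58 mm

X̄ = 70.93 mm, Ȳ = 58.58 mm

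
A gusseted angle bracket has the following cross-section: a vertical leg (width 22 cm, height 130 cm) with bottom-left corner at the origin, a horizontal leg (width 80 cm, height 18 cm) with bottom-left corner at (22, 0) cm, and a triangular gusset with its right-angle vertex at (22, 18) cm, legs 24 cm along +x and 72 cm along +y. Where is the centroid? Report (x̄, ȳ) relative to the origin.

x̄ = 28.40 cm, ȳ = 45.54 cm

vertical leg: A = 22 × 130 = 2860.00, centroid at (11.00, 65.00).
horizontal leg: A = 80 × 18 = 1440.00, centroid at (62.00, 9.00).
gusset: A = ½·24·72 = 864.00, centroid at (30.00, 42.00).
ΣA = 5164.00 cm², ΣAx̄ = 146660.00 cm³, ΣAȳ = 235148.00 cm³.
x̄ = 146660.00/5164.00 = 28.40 cm; ȳ = 235148.00/5164.00 = 45.54 cm.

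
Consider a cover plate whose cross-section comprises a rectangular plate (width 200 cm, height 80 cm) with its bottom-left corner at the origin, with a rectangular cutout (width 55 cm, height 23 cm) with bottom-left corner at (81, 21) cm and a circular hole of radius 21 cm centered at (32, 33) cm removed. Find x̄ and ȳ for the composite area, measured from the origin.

x̄ = 106.25 cm, ȳ = 41.44 cm

Part | A | x̄ᵢ | ȳᵢ | A·x̄ᵢ | A·ȳᵢ
plate | 16000.00 | 100.00 | 40.00 | 1600000.00 | 640000.00
hole 1 | -1265.00 | 108.50 | 32.50 | -137252.50 | -41112.50
hole 2 | -1385.44 | 32.00 | 33.00 | -44334.16 | -45719.60
Σ | 13349.56 |  |  | 1418413.34 | 553167.90
x̄ = 1418413.34 / 13349.56 = 106.25 cm
ȳ = 553167.90 / 13349.56 = 41.44 cm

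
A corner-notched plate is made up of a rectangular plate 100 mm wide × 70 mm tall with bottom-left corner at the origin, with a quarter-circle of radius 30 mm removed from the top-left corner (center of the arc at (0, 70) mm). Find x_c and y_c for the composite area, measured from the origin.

plate: A = 100 × 70 = 7000.00, centroid at (50.00, 35.00).
removed quarter-circle: A = −¼π·30² = -706.86, centroid at (12.73, 57.27).
ΣA = 6293.14 mm², ΣAx_c = 341000.00 mm³, ΣAy_c = 204519.92 mm³.
x_c = 341000.00/6293.14 = 54.19 mm; y_c = 204519.92/6293.14 = 32.50 mm.

x_c = 54.19 mm, y_c = 32.50 mm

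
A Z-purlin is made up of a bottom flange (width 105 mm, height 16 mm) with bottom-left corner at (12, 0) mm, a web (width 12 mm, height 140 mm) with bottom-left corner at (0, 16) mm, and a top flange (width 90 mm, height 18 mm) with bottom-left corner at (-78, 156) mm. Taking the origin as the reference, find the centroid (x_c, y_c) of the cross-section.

bottom flange: A = 105 × 16 = 1680.00, centroid at (64.50, 8.00).
web: A = 12 × 140 = 1680.00, centroid at (6.00, 86.00).
top flange: A = 90 × 18 = 1620.00, centroid at (-33.00, 165.00).
ΣA = 4980.00 mm²
ΣAx_c = (1680.00)(64.50) + (1680.00)(6.00) + (1620.00)(-33.00) = 64980.00 mm³
ΣAy_c = (1680.00)(8.00) + (1680.00)(86.00) + (1620.00)(165.00) = 425220.00 mm³
x_c = 64980.00 / 4980.00 = 13.05 mm
y_c = 425220.00 / 4980.00 = 85.39 mm

x_c = 13.05 mm, y_c = 85.39 mm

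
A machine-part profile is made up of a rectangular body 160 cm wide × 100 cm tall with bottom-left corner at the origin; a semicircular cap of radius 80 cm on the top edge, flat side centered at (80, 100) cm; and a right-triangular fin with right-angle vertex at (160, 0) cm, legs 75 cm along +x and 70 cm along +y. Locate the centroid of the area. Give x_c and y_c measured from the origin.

rectangular body: A = 160 × 100 = 16000.00, centroid at (80.00, 50.00).
semicircular top: A = ½π·80² = 10053.10, centroid at (80.00, 133.95).
triangular fin: A = ½·75·70 = 2625.00, centroid at (185.00, 23.33).
ΣA = 28678.10 cm²
ΣAx_c = (16000.00)(80.00) + (10053.10)(80.00) + (2625.00)(185.00) = 2569872.72 cm³
ΣAy_c = (16000.00)(50.00) + (10053.10)(133.95) + (2625.00)(23.33) = 2207892.98 cm³
x_c = 2569872.72 / 28678.10 = 89.61 cm
y_c = 2207892.98 / 28678.10 = 76.99 cm

x_c = 89.61 cm, y_c = 76.99 cm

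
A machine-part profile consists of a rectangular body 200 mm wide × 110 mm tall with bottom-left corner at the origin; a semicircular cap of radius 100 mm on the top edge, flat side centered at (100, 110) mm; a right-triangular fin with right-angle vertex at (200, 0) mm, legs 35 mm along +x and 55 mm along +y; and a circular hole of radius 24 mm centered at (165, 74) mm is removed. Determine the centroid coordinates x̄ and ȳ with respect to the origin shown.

Part | A | x̄ᵢ | ȳᵢ | A·x̄ᵢ | A·ȳᵢ
rectangular body | 22000.00 | 100.00 | 55.00 | 2200000.00 | 1210000.00
semicircular top | 15707.96 | 100.00 | 152.44 | 1570796.33 | 2394542.63
triangular fin | 962.50 | 211.67 | 18.33 | 203729.17 | 17645.83
hole | -1809.56 | 165.00 | 74.00 | -298576.97 | -133907.25
Σ | 36860.91 |  |  | 3675948.53 | 3488281.21
x̄ = 3675948.53 / 36860.91 = 99.72 mm
ȳ = 3488281.21 / 36860.91 = 94.63 mm

x̄ = 99.72 mm, ȳ = 94.63 mm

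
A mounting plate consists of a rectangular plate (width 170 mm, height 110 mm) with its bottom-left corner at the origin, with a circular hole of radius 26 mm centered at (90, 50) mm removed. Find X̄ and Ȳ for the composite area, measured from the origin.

X̄ = 84.36 mm, Ȳ = 55.64 mm

plate: A = 170 × 110 = 18700.00, centroid at (85.00, 55.00).
hole: A = −π·26² = -2123.72, centroid at (90.00, 50.00).
ΣA = 16576.28 mm², ΣAX̄ = 1398365.50 mm³, ΣAȲ = 922314.17 mm³.
X̄ = 1398365.50/16576.28 = 84.36 mm; Ȳ = 922314.17/16576.28 = 55.64 mm.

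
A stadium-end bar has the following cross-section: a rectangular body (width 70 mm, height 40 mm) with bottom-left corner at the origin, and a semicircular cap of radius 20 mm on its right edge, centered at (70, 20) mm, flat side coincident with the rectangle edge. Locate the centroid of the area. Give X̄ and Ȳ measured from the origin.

rectangular body: A = 70 × 40 = 2800.00, centroid at (35.00, 20.00).
semicircular end: A = ½π·20² = 628.32, centroid at (78.49, 20.00).
ΣA = 3428.32 mm²
ΣAX̄ = (2800.00)(35.00) + (628.32)(78.49) = 147315.63 mm³
ΣAȲ = (2800.00)(20.00) + (628.32)(20.00) = 68566.37 mm³
X̄ = 147315.63 / 3428.32 = 42.97 mm
Ȳ = 68566.37 / 3428.32 = 20.00 mm

X̄ = 42.97 mm, Ȳ = 20.00 mm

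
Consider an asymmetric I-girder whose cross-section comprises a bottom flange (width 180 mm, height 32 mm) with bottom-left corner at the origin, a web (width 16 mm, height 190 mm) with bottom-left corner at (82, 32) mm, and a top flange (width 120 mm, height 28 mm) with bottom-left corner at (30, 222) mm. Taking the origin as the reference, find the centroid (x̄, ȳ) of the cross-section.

x̄ = 90.00 mm, ȳ = 104.54 mm

Part | A | x̄ᵢ | ȳᵢ | A·x̄ᵢ | A·ȳᵢ
bottom flange | 5760.00 | 90.00 | 16.00 | 518400.00 | 92160.00
web | 3040.00 | 90.00 | 127.00 | 273600.00 | 386080.00
top flange | 3360.00 | 90.00 | 236.00 | 302400.00 | 792960.00
Σ | 12160.00 |  |  | 1094400.00 | 1271200.00
x̄ = 1094400.00 / 12160.00 = 90.00 mm
ȳ = 1271200.00 / 12160.00 = 104.54 mm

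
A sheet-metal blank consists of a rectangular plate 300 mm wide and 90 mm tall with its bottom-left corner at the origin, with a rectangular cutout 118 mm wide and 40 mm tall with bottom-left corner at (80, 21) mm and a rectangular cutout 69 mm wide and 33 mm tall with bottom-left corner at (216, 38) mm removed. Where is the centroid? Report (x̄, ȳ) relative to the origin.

x̄ = 141.16 mm, ȳ = 44.86 mm

plate: A = 300 × 90 = 27000.00, centroid at (150.00, 45.00).
hole 1: A = −(118 × 40) = -4720.00, centroid at (139.00, 41.00).
hole 2: A = −(69 × 33) = -2277.00, centroid at (250.50, 54.50).
ΣA = 20003.00 mm²
ΣAx̄ = (27000.00)(150.00) + (-4720.00)(139.00) + (-2277.00)(250.50) = 2823531.50 mm³
ΣAȳ = (27000.00)(45.00) + (-4720.00)(41.00) + (-2277.00)(54.50) = 897383.50 mm³
x̄ = 2823531.50 / 20003.00 = 141.16 mm
ȳ = 897383.50 / 20003.00 = 44.86 mm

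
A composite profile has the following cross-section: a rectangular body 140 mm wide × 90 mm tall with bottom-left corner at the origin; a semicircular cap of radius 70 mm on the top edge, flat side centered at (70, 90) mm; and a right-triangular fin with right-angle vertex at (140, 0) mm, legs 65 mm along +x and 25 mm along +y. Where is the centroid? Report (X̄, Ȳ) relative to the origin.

X̄ = 73.53 mm, Ȳ = 70.83 mm

rectangular body: A = 140 × 90 = 12600.00, centroid at (70.00, 45.00).
semicircular top: A = ½π·70² = 7696.90, centroid at (70.00, 119.71).
triangular fin: A = ½·65·25 = 812.50, centroid at (161.67, 8.33).
ΣA = 21109.40 mm²
ΣAX̄ = (12600.00)(70.00) + (7696.90)(70.00) + (812.50)(161.67) = 1552137.31 mm³
ΣAȲ = (12600.00)(45.00) + (7696.90)(119.71) + (812.50)(8.33) = 1495158.68 mm³
X̄ = 1552137.31 / 21109.40 = 73.53 mm
Ȳ = 1495158.68 / 21109.40 = 70.83 mm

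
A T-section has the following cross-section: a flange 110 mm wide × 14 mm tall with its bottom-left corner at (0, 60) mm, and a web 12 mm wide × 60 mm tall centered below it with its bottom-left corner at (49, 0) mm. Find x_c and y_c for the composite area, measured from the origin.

x_c = 55.00 mm, y_c = 55.21 mm

Part | A | x̄ᵢ | ȳᵢ | A·x̄ᵢ | A·ȳᵢ
web | 720.00 | 55.00 | 30.00 | 39600.00 | 21600.00
flange | 1540.00 | 55.00 | 67.00 | 84700.00 | 103180.00
Σ | 2260.00 |  |  | 124300.00 | 124780.00
x_c = 124300.00 / 2260.00 = 55.00 mm
y_c = 124780.00 / 2260.00 = 55.21 mm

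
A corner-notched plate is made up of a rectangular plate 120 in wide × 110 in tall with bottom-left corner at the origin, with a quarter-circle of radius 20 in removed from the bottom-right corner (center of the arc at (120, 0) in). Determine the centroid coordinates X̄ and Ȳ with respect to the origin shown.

plate: A = 120 × 110 = 13200.00, centroid at (60.00, 55.00).
removed quarter-circle: A = −¼π·20² = -314.16, centroid at (111.51, 8.49).
ΣA = 12885.84 in²
ΣAX̄ = (13200.00)(60.00) + (-314.16)(111.51) = 756967.55 in³
ΣAȲ = (13200.00)(55.00) + (-314.16)(8.49) = 723333.33 in³
X̄ = 756967.55 / 12885.84 = 58.74 in
Ȳ = 723333.33 / 12885.84 = 56.13 in

X̄ = 58.74 in, Ȳ = 56.13 in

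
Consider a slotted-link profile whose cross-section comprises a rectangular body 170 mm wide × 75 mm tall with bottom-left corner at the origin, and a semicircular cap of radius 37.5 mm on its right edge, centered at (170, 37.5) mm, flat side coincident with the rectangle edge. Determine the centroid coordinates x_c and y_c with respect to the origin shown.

x_c = 99.90 mm, y_c = 37.50 mm

rectangular body: A = 170 × 75 = 12750.00, centroid at (85.00, 37.50).
semicircular end: A = ½π·37.5² = 2208.93, centroid at (185.92, 37.50).
ΣA = 14958.93 mm², ΣAx_c = 1494424.75 mm³, ΣAy_c = 560959.96 mm³.
x_c = 1494424.75/14958.93 = 99.90 mm; y_c = 560959.96/14958.93 = 37.50 mm.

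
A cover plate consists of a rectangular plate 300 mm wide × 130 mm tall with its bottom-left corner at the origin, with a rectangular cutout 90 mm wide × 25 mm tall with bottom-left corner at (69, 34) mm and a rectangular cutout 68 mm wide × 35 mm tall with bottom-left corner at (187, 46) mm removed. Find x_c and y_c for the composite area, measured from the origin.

x_c = 147.44 mm, y_c = 66.31 mm

plate: A = 300 × 130 = 39000.00, centroid at (150.00, 65.00).
hole 1: A = −(90 × 25) = -2250.00, centroid at (114.00, 46.50).
hole 2: A = −(68 × 35) = -2380.00, centroid at (221.00, 63.50).
ΣA = 34370.00 mm²
ΣAx_c = (39000.00)(150.00) + (-2250.00)(114.00) + (-2380.00)(221.00) = 5067520.00 mm³
ΣAy_c = (39000.00)(65.00) + (-2250.00)(46.50) + (-2380.00)(63.50) = 2279245.00 mm³
x_c = 5067520.00 / 34370.00 = 147.44 mm
y_c = 2279245.00 / 34370.00 = 66.31 mm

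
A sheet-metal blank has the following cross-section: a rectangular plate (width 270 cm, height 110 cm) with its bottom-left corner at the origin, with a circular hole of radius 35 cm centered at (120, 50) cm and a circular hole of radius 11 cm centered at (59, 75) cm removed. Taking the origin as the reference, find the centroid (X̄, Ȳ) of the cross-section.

plate: A = 270 × 110 = 29700.00, centroid at (135.00, 55.00).
hole 1: A = −π·35² = -3848.45, centroid at (120.00, 50.00).
hole 2: A = −π·11² = -380.13, centroid at (59.00, 75.00).
ΣA = 25471.42 cm², ΣAX̄ = 3525258.05 cm³, ΣAȲ = 1412567.50 cm³.
X̄ = 3525258.05/25471.42 = 138.40 cm; Ȳ = 1412567.50/25471.42 = 55.46 cm.

X̄ = 138.40 cm, Ȳ = 55.46 cm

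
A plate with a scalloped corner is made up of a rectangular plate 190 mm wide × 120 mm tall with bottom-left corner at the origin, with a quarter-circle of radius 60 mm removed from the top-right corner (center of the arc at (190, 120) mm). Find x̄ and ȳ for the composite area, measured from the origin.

x̄ = 85.16 mm, ȳ = 55.11 mm

plate: A = 190 × 120 = 22800.00, centroid at (95.00, 60.00).
removed quarter-circle: A = −¼π·60² = -2827.43, centroid at (164.54, 94.54).
ΣA = 19972.57 mm², ΣAx̄ = 1700787.66 mm³, ΣAȳ = 1100707.99 mm³.
x̄ = 1700787.66/19972.57 = 85.16 mm; ȳ = 1100707.99/19972.57 = 55.11 mm.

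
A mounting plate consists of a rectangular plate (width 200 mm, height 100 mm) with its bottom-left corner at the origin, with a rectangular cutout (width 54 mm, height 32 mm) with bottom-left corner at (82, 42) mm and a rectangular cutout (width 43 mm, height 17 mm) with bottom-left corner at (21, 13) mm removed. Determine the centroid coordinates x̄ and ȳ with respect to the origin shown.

x̄ = 101.51 mm, ȳ = 50.40 mm

plate: A = 200 × 100 = 20000.00, centroid at (100.00, 50.00).
hole 1: A = −(54 × 32) = -1728.00, centroid at (109.00, 58.00).
hole 2: A = −(43 × 17) = -731.00, centroid at (42.50, 21.50).
ΣA = 17541.00 mm², ΣAx̄ = 1780580.50 mm³, ΣAȳ = 884059.50 mm³.
x̄ = 1780580.50/17541.00 = 101.51 mm; ȳ = 884059.50/17541.00 = 50.40 mm.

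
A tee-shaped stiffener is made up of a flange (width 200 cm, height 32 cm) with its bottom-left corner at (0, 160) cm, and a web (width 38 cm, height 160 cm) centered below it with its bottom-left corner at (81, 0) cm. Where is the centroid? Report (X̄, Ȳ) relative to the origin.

web: A = 38 × 160 = 6080.00, centroid at (100.00, 80.00).
flange: A = 200 × 32 = 6400.00, centroid at (100.00, 176.00).
ΣA = 12480.00 cm², ΣAX̄ = 1248000.00 cm³, ΣAȲ = 1612800.00 cm³.
X̄ = 1248000.00/12480.00 = 100.00 cm; Ȳ = 1612800.00/12480.00 = 129.23 cm.

X̄ = 100.00 cm, Ȳ = 129.23 cm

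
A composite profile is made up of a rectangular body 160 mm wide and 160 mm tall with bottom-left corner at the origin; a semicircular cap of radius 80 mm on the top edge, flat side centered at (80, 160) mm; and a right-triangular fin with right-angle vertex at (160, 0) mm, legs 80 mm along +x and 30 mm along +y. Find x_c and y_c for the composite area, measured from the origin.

x_c = 83.47 mm, y_c = 108.81 mm

Part | A | x̄ᵢ | ȳᵢ | A·x̄ᵢ | A·ȳᵢ
rectangular body | 25600.00 | 80.00 | 80.00 | 2048000.00 | 2048000.00
semicircular top | 10053.10 | 80.00 | 193.95 | 804247.72 | 1949828.77
triangular fin | 1200.00 | 186.67 | 10.00 | 224000.00 | 12000.00
Σ | 36853.10 |  |  | 3076247.72 | 4009828.77
x_c = 3076247.72 / 36853.10 = 83.47 mm
y_c = 4009828.77 / 36853.10 = 108.81 mm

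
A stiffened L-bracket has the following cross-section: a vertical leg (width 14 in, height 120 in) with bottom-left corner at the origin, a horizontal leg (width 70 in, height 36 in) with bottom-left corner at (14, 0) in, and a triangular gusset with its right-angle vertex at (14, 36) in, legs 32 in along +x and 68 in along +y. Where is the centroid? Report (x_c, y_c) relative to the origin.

vertical leg: A = 14 × 120 = 1680.00, centroid at (7.00, 60.00).
horizontal leg: A = 70 × 36 = 2520.00, centroid at (49.00, 18.00).
gusset: A = ½·32·68 = 1088.00, centroid at (24.67, 58.67).
ΣA = 5288.00 in², ΣAx_c = 162077.33 in³, ΣAy_c = 209989.33 in³.
x_c = 162077.33/5288.00 = 30.65 in; y_c = 209989.33/5288.00 = 39.71 in.

x_c = 30.65 in, y_c = 39.71 in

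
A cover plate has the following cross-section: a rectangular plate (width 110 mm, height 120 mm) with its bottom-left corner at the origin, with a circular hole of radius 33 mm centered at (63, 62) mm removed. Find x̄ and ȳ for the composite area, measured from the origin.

x̄ = 52.20 mm, ȳ = 59.30 mm

plate: A = 110 × 120 = 13200.00, centroid at (55.00, 60.00).
hole: A = −π·33² = -3421.19, centroid at (63.00, 62.00).
ΣA = 9778.81 mm²
ΣAx̄ = (13200.00)(55.00) + (-3421.19)(63.00) = 510464.75 mm³
ΣAȳ = (13200.00)(60.00) + (-3421.19)(62.00) = 579885.95 mm³
x̄ = 510464.75 / 9778.81 = 52.20 mm
ȳ = 579885.95 / 9778.81 = 59.30 mm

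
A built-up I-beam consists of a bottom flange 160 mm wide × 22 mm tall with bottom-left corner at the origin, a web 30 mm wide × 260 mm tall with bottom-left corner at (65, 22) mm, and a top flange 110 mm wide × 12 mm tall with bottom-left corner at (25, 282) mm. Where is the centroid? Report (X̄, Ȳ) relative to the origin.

bottom flange: A = 160 × 22 = 3520.00, centroid at (80.00, 11.00).
web: A = 30 × 260 = 7800.00, centroid at (80.00, 152.00).
top flange: A = 110 × 12 = 1320.00, centroid at (80.00, 288.00).
ΣA = 12640.00 mm², ΣAX̄ = 1011200.00 mm³, ΣAȲ = 1604480.00 mm³.
X̄ = 1011200.00/12640.00 = 80.00 mm; Ȳ = 1604480.00/12640.00 = 126.94 mm.

X̄ = 80.00 mm, Ȳ = 126.94 mm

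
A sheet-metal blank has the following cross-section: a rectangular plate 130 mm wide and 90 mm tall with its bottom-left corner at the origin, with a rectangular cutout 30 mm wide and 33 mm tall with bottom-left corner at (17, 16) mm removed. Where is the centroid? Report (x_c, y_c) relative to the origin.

x_c = 68.05 mm, y_c = 46.16 mm

Part | A | x̄ᵢ | ȳᵢ | A·x̄ᵢ | A·ȳᵢ
plate | 11700.00 | 65.00 | 45.00 | 760500.00 | 526500.00
hole | -990.00 | 32.00 | 32.50 | -31680.00 | -32175.00
Σ | 10710.00 |  |  | 728820.00 | 494325.00
x_c = 728820.00 / 10710.00 = 68.05 mm
y_c = 494325.00 / 10710.00 = 46.16 mm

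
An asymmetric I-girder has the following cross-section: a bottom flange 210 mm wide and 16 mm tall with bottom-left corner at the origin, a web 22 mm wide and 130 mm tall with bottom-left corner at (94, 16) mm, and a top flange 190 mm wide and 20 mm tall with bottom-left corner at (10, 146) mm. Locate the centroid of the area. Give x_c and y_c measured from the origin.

bottom flange: A = 210 × 16 = 3360.00, centroid at (105.00, 8.00).
web: A = 22 × 130 = 2860.00, centroid at (105.00, 81.00).
top flange: A = 190 × 20 = 3800.00, centroid at (105.00, 156.00).
ΣA = 10020.00 mm², ΣAx_c = 1052100.00 mm³, ΣAy_c = 851340.00 mm³.
x_c = 1052100.00/10020.00 = 105.00 mm; y_c = 851340.00/10020.00 = 84.96 mm.

x_c = 105.00 mm, y_c = 84.96 mm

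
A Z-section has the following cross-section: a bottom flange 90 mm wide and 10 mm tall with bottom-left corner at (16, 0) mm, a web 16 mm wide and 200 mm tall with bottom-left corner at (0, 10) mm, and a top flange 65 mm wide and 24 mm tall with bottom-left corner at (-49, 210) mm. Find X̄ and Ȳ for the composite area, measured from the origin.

bottom flange: A = 90 × 10 = 900.00, centroid at (61.00, 5.00).
web: A = 16 × 200 = 3200.00, centroid at (8.00, 110.00).
top flange: A = 65 × 24 = 1560.00, centroid at (-16.50, 222.00).
ΣA = 5660.00 mm²
ΣAX̄ = (900.00)(61.00) + (3200.00)(8.00) + (1560.00)(-16.50) = 54760.00 mm³
ΣAȲ = (900.00)(5.00) + (3200.00)(110.00) + (1560.00)(222.00) = 702820.00 mm³
X̄ = 54760.00 / 5660.00 = 9.67 mm
Ȳ = 702820.00 / 5660.00 = 124.17 mm

X̄ = 9.67 mm, Ȳ = 124.17 mm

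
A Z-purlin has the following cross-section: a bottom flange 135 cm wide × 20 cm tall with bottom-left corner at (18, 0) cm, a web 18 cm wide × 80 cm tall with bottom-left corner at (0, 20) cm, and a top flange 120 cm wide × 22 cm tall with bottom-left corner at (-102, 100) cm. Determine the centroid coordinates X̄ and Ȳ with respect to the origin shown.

X̄ = 19.61 cm, Ȳ = 59.95 cm

Part | A | x̄ᵢ | ȳᵢ | A·x̄ᵢ | A·ȳᵢ
bottom flange | 2700.00 | 85.50 | 10.00 | 230850.00 | 27000.00
web | 1440.00 | 9.00 | 60.00 | 12960.00 | 86400.00
top flange | 2640.00 | -42.00 | 111.00 | -110880.00 | 293040.00
Σ | 6780.00 |  |  | 132930.00 | 406440.00
X̄ = 132930.00 / 6780.00 = 19.61 cm
Ȳ = 406440.00 / 6780.00 = 59.95 cm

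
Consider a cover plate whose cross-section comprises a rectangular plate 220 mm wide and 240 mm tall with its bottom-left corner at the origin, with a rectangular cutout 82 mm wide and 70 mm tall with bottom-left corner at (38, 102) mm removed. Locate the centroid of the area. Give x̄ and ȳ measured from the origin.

x̄ = 113.78 mm, ȳ = 117.93 mm

Part | A | x̄ᵢ | ȳᵢ | A·x̄ᵢ | A·ȳᵢ
plate | 52800.00 | 110.00 | 120.00 | 5808000.00 | 6336000.00
hole | -5740.00 | 79.00 | 137.00 | -453460.00 | -786380.00
Σ | 47060.00 |  |  | 5354540.00 | 5549620.00
x̄ = 5354540.00 / 47060.00 = 113.78 mm
ȳ = 5549620.00 / 47060.00 = 117.93 mm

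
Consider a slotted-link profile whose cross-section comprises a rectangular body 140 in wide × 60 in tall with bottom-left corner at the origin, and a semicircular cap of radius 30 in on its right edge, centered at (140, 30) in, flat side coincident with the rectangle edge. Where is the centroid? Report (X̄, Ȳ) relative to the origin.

rectangular body: A = 140 × 60 = 8400.00, centroid at (70.00, 30.00).
semicircular end: A = ½π·30² = 1413.72, centroid at (152.73, 30.00).
ΣA = 9813.72 in², ΣAX̄ = 803920.34 in³, ΣAȲ = 294411.50 in³.
X̄ = 803920.34/9813.72 = 81.92 in; Ȳ = 294411.50/9813.72 = 30.00 in.

X̄ = 81.92 in, Ȳ = 30.00 in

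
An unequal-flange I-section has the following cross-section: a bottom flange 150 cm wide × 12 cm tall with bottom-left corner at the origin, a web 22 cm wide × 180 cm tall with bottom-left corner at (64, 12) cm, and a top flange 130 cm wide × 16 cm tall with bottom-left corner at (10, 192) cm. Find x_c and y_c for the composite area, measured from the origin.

x_c = 75.00 cm, y_c = 105.96 cm

Part | A | x̄ᵢ | ȳᵢ | A·x̄ᵢ | A·ȳᵢ
bottom flange | 1800.00 | 75.00 | 6.00 | 135000.00 | 10800.00
web | 3960.00 | 75.00 | 102.00 | 297000.00 | 403920.00
top flange | 2080.00 | 75.00 | 200.00 | 156000.00 | 416000.00
Σ | 7840.00 |  |  | 588000.00 | 830720.00
x_c = 588000.00 / 7840.00 = 75.00 cm
y_c = 830720.00 / 7840.00 = 105.96 cm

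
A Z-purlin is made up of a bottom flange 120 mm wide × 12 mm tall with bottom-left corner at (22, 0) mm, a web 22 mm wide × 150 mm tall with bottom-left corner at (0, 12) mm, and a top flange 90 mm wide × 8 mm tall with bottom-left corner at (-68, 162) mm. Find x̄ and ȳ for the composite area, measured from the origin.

x̄ = 25.24 mm, ȳ = 76.05 mm

Part | A | x̄ᵢ | ȳᵢ | A·x̄ᵢ | A·ȳᵢ
bottom flange | 1440.00 | 82.00 | 6.00 | 118080.00 | 8640.00
web | 3300.00 | 11.00 | 87.00 | 36300.00 | 287100.00
top flange | 720.00 | -23.00 | 166.00 | -16560.00 | 119520.00
Σ | 5460.00 |  |  | 137820.00 | 415260.00
x̄ = 137820.00 / 5460.00 = 25.24 mm
ȳ = 415260.00 / 5460.00 = 76.05 mm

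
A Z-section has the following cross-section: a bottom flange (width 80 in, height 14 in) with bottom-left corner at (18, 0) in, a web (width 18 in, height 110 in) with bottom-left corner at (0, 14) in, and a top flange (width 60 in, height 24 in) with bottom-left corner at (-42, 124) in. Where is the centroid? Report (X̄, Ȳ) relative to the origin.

bottom flange: A = 80 × 14 = 1120.00, centroid at (58.00, 7.00).
web: A = 18 × 110 = 1980.00, centroid at (9.00, 69.00).
top flange: A = 60 × 24 = 1440.00, centroid at (-12.00, 136.00).
ΣA = 4540.00 in²
ΣAX̄ = (1120.00)(58.00) + (1980.00)(9.00) + (1440.00)(-12.00) = 65500.00 in³
ΣAȲ = (1120.00)(7.00) + (1980.00)(69.00) + (1440.00)(136.00) = 340300.00 in³
X̄ = 65500.00 / 4540.00 = 14.43 in
Ȳ = 340300.00 / 4540.00 = 74.96 in

X̄ = 14.43 in, Ȳ = 74.96 in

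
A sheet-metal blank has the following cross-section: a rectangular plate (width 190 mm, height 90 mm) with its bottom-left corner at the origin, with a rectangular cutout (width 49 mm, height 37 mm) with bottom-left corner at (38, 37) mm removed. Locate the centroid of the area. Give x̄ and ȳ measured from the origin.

x̄ = 98.85 mm, ȳ = 43.75 mm

plate: A = 190 × 90 = 17100.00, centroid at (95.00, 45.00).
hole: A = −(49 × 37) = -1813.00, centroid at (62.50, 55.50).
ΣA = 15287.00 mm², ΣAx̄ = 1511187.50 mm³, ΣAȳ = 668878.50 mm³.
x̄ = 1511187.50/15287.00 = 98.85 mm; ȳ = 668878.50/15287.00 = 43.75 mm.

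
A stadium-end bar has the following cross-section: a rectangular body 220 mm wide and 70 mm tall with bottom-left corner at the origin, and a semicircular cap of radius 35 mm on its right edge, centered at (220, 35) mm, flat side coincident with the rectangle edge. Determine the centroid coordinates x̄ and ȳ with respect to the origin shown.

Part | A | x̄ᵢ | ȳᵢ | A·x̄ᵢ | A·ȳᵢ
rectangular body | 15400.00 | 110.00 | 35.00 | 1694000.00 | 539000.00
semicircular end | 1924.23 | 234.85 | 35.00 | 451912.94 | 67347.89
Σ | 17324.23 |  |  | 2145912.94 | 606347.89
x̄ = 2145912.94 / 17324.23 = 123.87 mm
ȳ = 606347.89 / 17324.23 = 35.00 mm

x̄ = 123.87 mm, ȳ = 35.00 mm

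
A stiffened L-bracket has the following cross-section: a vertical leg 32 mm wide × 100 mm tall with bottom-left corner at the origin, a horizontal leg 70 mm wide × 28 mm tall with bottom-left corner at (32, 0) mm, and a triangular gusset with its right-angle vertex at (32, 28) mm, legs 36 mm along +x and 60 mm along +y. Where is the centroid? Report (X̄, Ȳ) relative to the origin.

Part | A | x̄ᵢ | ȳᵢ | A·x̄ᵢ | A·ȳᵢ
vertical leg | 3200.00 | 16.00 | 50.00 | 51200.00 | 160000.00
horizontal leg | 1960.00 | 67.00 | 14.00 | 131320.00 | 27440.00
gusset | 1080.00 | 44.00 | 48.00 | 47520.00 | 51840.00
Σ | 6240.00 |  |  | 230040.00 | 239280.00
X̄ = 230040.00 / 6240.00 = 36.87 mm
Ȳ = 239280.00 / 6240.00 = 38.35 mm

X̄ = 36.87 mm, Ȳ = 38.35 mm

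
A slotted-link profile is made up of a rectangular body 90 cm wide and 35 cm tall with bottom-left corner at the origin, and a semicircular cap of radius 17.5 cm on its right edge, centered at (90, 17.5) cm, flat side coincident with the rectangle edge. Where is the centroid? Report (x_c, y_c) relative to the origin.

x_c = 51.95 cm, y_c = 17.50 cm

Part | A | x̄ᵢ | ȳᵢ | A·x̄ᵢ | A·ȳᵢ
rectangular body | 3150.00 | 45.00 | 17.50 | 141750.00 | 55125.00
semicircular end | 481.06 | 97.43 | 17.50 | 46867.99 | 8418.49
Σ | 3631.06 |  |  | 188617.99 | 63543.49
x_c = 188617.99 / 3631.06 = 51.95 cm
y_c = 63543.49 / 3631.06 = 17.50 cm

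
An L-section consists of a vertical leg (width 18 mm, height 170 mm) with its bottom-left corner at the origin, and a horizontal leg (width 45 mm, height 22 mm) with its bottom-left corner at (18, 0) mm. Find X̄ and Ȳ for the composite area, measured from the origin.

X̄ = 16.70 mm, Ȳ = 66.91 mm

Part | A | x̄ᵢ | ȳᵢ | A·x̄ᵢ | A·ȳᵢ
vertical leg | 3060.00 | 9.00 | 85.00 | 27540.00 | 260100.00
horizontal leg | 990.00 | 40.50 | 11.00 | 40095.00 | 10890.00
Σ | 4050.00 |  |  | 67635.00 | 270990.00
X̄ = 67635.00 / 4050.00 = 16.70 mm
Ȳ = 270990.00 / 4050.00 = 66.91 mm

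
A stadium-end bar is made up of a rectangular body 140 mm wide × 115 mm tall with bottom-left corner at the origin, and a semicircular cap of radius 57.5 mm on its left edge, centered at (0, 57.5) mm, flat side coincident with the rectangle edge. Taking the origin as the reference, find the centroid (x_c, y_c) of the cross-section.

x_c = 46.98 mm, y_c = 57.50 mm

rectangular body: A = 140 × 115 = 16100.00, centroid at (70.00, 57.50).
semicircular end: A = ½π·57.5² = 5193.45, centroid at (-24.40, 57.50).
ΣA = 21293.45 mm²
ΣAx_c = (16100.00)(70.00) + (5193.45)(-24.40) = 1000260.42 mm³
ΣAy_c = (16100.00)(57.50) + (5193.45)(57.50) = 1224373.11 mm³
x_c = 1000260.42 / 21293.45 = 46.98 mm
y_c = 1224373.11 / 21293.45 = 57.50 mm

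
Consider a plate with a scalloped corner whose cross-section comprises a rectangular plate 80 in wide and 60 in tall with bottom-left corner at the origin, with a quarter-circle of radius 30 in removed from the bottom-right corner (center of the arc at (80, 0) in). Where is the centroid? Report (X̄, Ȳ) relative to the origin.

X̄ = 35.29 in, Ȳ = 32.98 in

plate: A = 80 × 60 = 4800.00, centroid at (40.00, 30.00).
removed quarter-circle: A = −¼π·30² = -706.86, centroid at (67.27, 12.73).
ΣA = 4093.14 in²
ΣAX̄ = (4800.00)(40.00) + (-706.86)(67.27) = 144451.33 in³
ΣAȲ = (4800.00)(30.00) + (-706.86)(12.73) = 135000.00 in³
X̄ = 144451.33 / 4093.14 = 35.29 in
Ȳ = 135000.00 / 4093.14 = 32.98 in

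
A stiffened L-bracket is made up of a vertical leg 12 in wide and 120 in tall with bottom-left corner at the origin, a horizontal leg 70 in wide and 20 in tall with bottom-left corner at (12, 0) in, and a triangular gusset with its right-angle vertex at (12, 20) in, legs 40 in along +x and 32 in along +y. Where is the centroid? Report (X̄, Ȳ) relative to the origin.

Part | A | x̄ᵢ | ȳᵢ | A·x̄ᵢ | A·ȳᵢ
vertical leg | 1440.00 | 6.00 | 60.00 | 8640.00 | 86400.00
horizontal leg | 1400.00 | 47.00 | 10.00 | 65800.00 | 14000.00
gusset | 640.00 | 25.33 | 30.67 | 16213.33 | 19626.67
Σ | 3480.00 |  |  | 90653.33 | 120026.67
X̄ = 90653.33 / 3480.00 = 26.05 in
Ȳ = 120026.67 / 3480.00 = 34.49 in

X̄ = 26.05 in, Ȳ = 34.49 in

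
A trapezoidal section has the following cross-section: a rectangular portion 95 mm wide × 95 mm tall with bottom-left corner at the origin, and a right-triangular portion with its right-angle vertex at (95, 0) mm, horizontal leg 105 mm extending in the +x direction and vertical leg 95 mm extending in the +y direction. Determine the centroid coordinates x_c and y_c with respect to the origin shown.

rectangular portion: A = 95 × 95 = 9025.00, centroid at (47.50, 47.50).
triangular portion: A = ½·105·95 = 4987.50, centroid at (130.00, 31.67).
ΣA = 14012.50 mm², ΣAx_c = 1077062.50 mm³, ΣAy_c = 586625.00 mm³.
x_c = 1077062.50/14012.50 = 76.86 mm; y_c = 586625.00/14012.50 = 41.86 mm.

x_c = 76.86 mm, y_c = 41.86 mm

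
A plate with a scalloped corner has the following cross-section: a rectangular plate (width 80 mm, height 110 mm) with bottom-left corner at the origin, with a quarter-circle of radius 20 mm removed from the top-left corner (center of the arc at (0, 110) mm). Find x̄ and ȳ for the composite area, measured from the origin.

plate: A = 80 × 110 = 8800.00, centroid at (40.00, 55.00).
removed quarter-circle: A = −¼π·20² = -314.16, centroid at (8.49, 101.51).
ΣA = 8485.84 mm²
ΣAx̄ = (8800.00)(40.00) + (-314.16)(8.49) = 349333.33 mm³
ΣAȳ = (8800.00)(55.00) + (-314.16)(101.51) = 452109.15 mm³
x̄ = 349333.33 / 8485.84 = 41.17 mm
ȳ = 452109.15 / 8485.84 = 53.28 mm

x̄ = 41.17 mm, ȳ = 53.28 mm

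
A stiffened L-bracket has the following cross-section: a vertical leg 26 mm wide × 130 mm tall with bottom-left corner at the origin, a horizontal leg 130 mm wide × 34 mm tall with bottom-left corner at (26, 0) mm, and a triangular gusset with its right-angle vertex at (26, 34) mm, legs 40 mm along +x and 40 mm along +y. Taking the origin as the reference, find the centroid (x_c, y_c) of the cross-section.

x_c = 55.54 mm, y_c = 38.69 mm

Part | A | x̄ᵢ | ȳᵢ | A·x̄ᵢ | A·ȳᵢ
vertical leg | 3380.00 | 13.00 | 65.00 | 43940.00 | 219700.00
horizontal leg | 4420.00 | 91.00 | 17.00 | 402220.00 | 75140.00
gusset | 800.00 | 39.33 | 47.33 | 31466.67 | 37866.67
Σ | 8600.00 |  |  | 477626.67 | 332706.67
x_c = 477626.67 / 8600.00 = 55.54 mm
y_c = 332706.67 / 8600.00 = 38.69 mm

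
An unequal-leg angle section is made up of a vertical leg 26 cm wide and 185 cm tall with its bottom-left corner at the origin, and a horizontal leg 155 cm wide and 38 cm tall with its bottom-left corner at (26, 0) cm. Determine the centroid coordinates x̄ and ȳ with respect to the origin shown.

vertical leg: A = 26 × 185 = 4810.00, centroid at (13.00, 92.50).
horizontal leg: A = 155 × 38 = 5890.00, centroid at (103.50, 19.00).
ΣA = 10700.00 cm²
ΣAx̄ = (4810.00)(13.00) + (5890.00)(103.50) = 672145.00 cm³
ΣAȳ = (4810.00)(92.50) + (5890.00)(19.00) = 556835.00 cm³
x̄ = 672145.00 / 10700.00 = 62.82 cm
ȳ = 556835.00 / 10700.00 = 52.04 cm

x̄ = 62.82 cm, ȳ = 52.04 cm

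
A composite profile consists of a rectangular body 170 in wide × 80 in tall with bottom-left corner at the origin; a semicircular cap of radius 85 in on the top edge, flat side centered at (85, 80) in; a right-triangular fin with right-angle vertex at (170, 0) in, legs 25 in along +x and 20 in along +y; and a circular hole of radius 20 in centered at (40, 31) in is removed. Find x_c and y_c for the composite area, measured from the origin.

Part | A | x̄ᵢ | ȳᵢ | A·x̄ᵢ | A·ȳᵢ
rectangular body | 13600.00 | 85.00 | 40.00 | 1156000.00 | 544000.00
semicircular top | 11349.00 | 85.00 | 116.08 | 964665.29 | 1317336.94
triangular fin | 250.00 | 178.33 | 6.67 | 44583.33 | 1666.67
hole | -1256.64 | 40.00 | 31.00 | -50265.48 | -38955.75
Σ | 23942.37 |  |  | 2114983.15 | 1824047.86
x_c = 2114983.15 / 23942.37 = 88.34 in
y_c = 1824047.86 / 23942.37 = 76.18 in

x_c = 88.34 in, y_c = 76.18 in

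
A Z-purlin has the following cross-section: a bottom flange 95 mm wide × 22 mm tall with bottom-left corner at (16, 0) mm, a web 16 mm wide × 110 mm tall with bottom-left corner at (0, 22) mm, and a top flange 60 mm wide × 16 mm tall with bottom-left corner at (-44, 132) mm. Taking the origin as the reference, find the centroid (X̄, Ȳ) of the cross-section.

Part | A | x̄ᵢ | ȳᵢ | A·x̄ᵢ | A·ȳᵢ
bottom flange | 2090.00 | 63.50 | 11.00 | 132715.00 | 22990.00
web | 1760.00 | 8.00 | 77.00 | 14080.00 | 135520.00
top flange | 960.00 | -14.00 | 140.00 | -13440.00 | 134400.00
Σ | 4810.00 |  |  | 133355.00 | 292910.00
X̄ = 133355.00 / 4810.00 = 27.72 mm
Ȳ = 292910.00 / 4810.00 = 60.90 mm

X̄ = 27.72 mm, Ȳ = 60.90 mm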